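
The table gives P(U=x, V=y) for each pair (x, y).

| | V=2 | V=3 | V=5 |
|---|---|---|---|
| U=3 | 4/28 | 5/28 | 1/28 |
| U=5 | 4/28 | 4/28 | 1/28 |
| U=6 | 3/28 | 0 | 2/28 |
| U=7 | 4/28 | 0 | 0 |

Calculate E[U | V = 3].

35/9

P(V = 3) = 9/28.
Σ U·P over the event = 3·(5/28) + 5·(4/28) = 5/4.
E[U | V = 3] = (5/4) / (9/28) = 35/9.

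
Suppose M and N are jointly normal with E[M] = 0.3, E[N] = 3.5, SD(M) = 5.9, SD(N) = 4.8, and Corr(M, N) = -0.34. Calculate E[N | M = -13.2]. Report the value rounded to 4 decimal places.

E[N | M=x] = μ_N + ρ(σ_N/σ_M)(x − μ_M) for jointly normal variables.
E[N | M=-13.2] = 3.5 + (-0.34)·(4.8/5.9)·(-13.2 − (0.3)) = 3.5 + (-0.27661)·(-13.5) = 7.2342.

7.2342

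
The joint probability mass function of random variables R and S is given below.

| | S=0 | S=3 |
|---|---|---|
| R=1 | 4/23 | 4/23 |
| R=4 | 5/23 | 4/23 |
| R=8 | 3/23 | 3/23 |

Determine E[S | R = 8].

P(R = 8) = 6/23.
Σ S·P over the event = 0·(3/23) + 3·(3/23) = 9/23.
E[S | R = 8] = (9/23) / (6/23) = 3/2.

3/2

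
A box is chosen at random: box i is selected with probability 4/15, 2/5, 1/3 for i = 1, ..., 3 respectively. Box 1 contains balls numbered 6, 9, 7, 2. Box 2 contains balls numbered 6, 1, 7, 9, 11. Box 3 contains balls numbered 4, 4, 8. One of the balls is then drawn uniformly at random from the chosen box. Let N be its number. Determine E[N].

E[N | box 1] = (6+9+7+2)/4 = 6.
E[N | box 2] = (6+1+7+9+11)/5 = 34/5.
E[N | box 3] = (4+4+8)/3 = 16/3.
E[N] = (4/15)·(6) + (2/5)·(34/5) + (1/3)·(16/3) = 1372/225.

1372/225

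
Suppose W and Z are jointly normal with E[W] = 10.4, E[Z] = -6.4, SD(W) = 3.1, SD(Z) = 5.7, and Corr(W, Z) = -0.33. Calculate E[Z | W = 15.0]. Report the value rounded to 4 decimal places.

The regression of Z on W has slope ρ·σ_Z/σ_W and passes through (μ_W, μ_Z).
E[Z | W=15.0] = -6.4 + (-0.33)·(5.7/3.1)·(15.0 − (10.4)) = -6.4 + (-0.606774)·(4.6) = -9.1912.

-9.1912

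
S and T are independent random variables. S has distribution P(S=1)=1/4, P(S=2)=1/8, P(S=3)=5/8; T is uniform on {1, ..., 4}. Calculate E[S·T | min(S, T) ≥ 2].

P(min(S, T) ≥ 2) = 9/16.
Summing ST·P(x,y) over outcomes with min(S, T) ≥ 2 gives 153/32.
E[S·T | min(S, T) ≥ 2] = (153/32) / (9/16) = 17/2.

17/2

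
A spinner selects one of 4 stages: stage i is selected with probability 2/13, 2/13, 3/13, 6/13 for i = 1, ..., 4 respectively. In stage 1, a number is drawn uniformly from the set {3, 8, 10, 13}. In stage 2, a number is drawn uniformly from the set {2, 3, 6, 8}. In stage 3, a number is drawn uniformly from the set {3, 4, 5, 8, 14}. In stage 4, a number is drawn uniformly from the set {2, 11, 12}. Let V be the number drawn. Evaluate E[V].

E[V | stage 1] = (3+8+10+13)/4 = 17/2.
E[V | stage 2] = (2+3+6+8)/4 = 19/4.
E[V | stage 3] = (3+4+5+8+14)/5 = 34/5.
E[V | stage 4] = (2+11+12)/3 = 25/3.
E[V] = (2/13)·(17/2) + (2/13)·(19/4) + (3/13)·(34/5) + (6/13)·(25/3) = 969/130.

969/130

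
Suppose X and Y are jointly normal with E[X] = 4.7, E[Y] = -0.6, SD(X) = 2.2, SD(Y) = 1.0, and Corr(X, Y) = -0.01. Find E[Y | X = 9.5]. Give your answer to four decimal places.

E[Y | X=x] = μ_Y + ρ(σ_Y/σ_X)(x − μ_X) for jointly normal variables.
E[Y | X=9.5] = -0.6 + (-0.01)·(1.0/2.2)·(9.5 − (4.7)) = -0.6 + (-0.0045455)·(4.8) = -0.6218.

-0.6218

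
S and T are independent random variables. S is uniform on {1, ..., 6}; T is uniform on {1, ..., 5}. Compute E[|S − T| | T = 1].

5/2

P(T = 1) = 1/5.
Summing |S−T|·P(x,y) over outcomes with T = 1 gives 1/2.
E[|S − T| | T = 1] = (1/2) / (1/5) = 5/2.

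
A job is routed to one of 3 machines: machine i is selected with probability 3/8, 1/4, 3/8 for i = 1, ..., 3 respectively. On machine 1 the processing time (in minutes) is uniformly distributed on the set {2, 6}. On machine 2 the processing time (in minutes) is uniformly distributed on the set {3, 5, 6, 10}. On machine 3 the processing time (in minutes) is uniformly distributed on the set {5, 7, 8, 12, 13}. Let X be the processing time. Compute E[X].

51/8

E[X | machine 1] = (2+6)/2 = 4.
E[X | machine 2] = (3+5+6+10)/4 = 6.
E[X | machine 3] = (5+7+8+12+13)/5 = 9.
E[X] = (3/8)·(4) + (1/4)·(6) + (3/8)·(9) = 51/8.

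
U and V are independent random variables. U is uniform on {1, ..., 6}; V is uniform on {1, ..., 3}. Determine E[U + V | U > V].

25/4

P(U > V) = 2/3.
Summing (U+V)·P(x,y) over outcomes with U > V gives 25/6.
E[U + V | U > V] = (25/6) / (2/3) = 25/4.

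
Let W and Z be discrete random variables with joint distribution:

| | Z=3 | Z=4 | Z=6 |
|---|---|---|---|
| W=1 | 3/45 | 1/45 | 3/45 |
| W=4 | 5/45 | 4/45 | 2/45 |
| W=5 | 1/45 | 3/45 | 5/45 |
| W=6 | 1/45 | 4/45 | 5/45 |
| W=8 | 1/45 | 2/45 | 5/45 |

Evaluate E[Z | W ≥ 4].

P(W ≥ 4) = 38/45.
Summing Z·P(W=x,Z=y) over the conditioning event gives 178/45.
E[Z | W ≥ 4] = (178/45) / (38/45) = 89/19.

89/19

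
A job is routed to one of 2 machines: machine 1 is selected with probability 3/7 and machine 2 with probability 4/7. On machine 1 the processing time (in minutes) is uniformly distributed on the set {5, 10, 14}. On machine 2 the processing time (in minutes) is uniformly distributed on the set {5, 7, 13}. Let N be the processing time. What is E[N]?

187/21

E[N | machine 1] = (5+10+14)/3 = 29/3.
E[N | machine 2] = (5+7+13)/3 = 25/3.
E[N] = (3/7)·(29/3) + (4/7)·(25/3) = 187/21.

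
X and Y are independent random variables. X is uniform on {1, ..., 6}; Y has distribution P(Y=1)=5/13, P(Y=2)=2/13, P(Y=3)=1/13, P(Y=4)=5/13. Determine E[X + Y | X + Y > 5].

P(X + Y > 5) = 15/26.
Summing (X+Y)·P(x,y) over outcomes with X + Y > 5 gives 337/78.
E[X + Y | X + Y > 5] = (337/78) / (15/26) = 337/45.

337/45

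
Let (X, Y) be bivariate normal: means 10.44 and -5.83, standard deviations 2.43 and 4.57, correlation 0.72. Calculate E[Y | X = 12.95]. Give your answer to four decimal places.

-2.4313

For a bivariate normal, E[Y | X=x] = μ_Y + ρ·(σ_Y/σ_X)·(x − μ_X).
E[Y | X=12.95] = -5.83 + (0.72)·(4.57/2.43)·(12.95 − (10.44)) = -5.83 + (1.35407)·(2.51) = -2.4313.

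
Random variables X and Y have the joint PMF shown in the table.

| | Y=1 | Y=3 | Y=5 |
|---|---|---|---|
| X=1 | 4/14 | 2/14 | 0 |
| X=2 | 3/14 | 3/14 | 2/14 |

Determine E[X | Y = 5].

P(Y = 5) = 1/7.
Σ X·P over the event = 2·(2/14) = 2/7.
E[X | Y = 5] = (2/7) / (1/7) = 2.

2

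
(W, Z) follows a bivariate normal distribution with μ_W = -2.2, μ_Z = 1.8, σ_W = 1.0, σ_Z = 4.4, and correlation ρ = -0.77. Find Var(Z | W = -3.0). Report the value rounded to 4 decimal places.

7.8815

The conditional variance in a bivariate normal is σ_Z²(1 − ρ²), independent of x.
Var(Z | W=-3.0) = (4.4)²·(1 − (-0.77)²) = 19.36·0.4071 = 7.8815.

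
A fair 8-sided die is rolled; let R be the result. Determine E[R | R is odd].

Given R is odd, R is equally likely to be any of {1, 3, 5, 7}.
E[R | R is odd] = (1 + 3 + 5 + 7) / 4 = 4.

4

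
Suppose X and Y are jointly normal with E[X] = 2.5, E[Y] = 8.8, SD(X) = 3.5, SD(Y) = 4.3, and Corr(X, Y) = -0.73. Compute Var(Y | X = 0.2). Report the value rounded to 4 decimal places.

8.6367

Var(Y | X=x) = (1 − ρ²)·σ_Y².
Var(Y | X=0.2) = (4.3)²·(1 − (-0.73)²) = 18.49·0.4671 = 8.6367.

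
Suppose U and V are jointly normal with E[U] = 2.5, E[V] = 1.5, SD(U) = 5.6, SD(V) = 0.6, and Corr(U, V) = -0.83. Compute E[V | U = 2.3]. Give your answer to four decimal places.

The regression of V on U has slope ρ·σ_V/σ_U and passes through (μ_U, μ_V).
E[V | U=2.3] = 1.5 + (-0.83)·(0.6/5.6)·(2.3 − (2.5)) = 1.5 + (-0.088929)·(-0.2) = 1.5178.

1.5178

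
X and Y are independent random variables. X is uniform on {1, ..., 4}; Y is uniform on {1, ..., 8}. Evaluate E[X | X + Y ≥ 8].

P(X + Y ≥ 8) = 7/16.
Summing X·P(x,y) over outcomes with X + Y ≥ 8 gives 5/4.
E[X | X + Y ≥ 8] = (5/4) / (7/16) = 20/7.

20/7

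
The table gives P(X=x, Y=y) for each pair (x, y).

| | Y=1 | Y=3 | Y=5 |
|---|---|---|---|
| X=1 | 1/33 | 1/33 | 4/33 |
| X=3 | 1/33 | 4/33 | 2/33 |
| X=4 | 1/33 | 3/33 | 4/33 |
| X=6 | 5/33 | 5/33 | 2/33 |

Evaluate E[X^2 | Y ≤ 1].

103/4

P(Y ≤ 1) = 8/33.
Σ X^2·P over the event = 1·(1/33) + 9·(1/33) + 16·(1/33) + 36·(5/33) = 206/33.
E[X^2 | Y ≤ 1] = (206/33) / (8/33) = 103/4.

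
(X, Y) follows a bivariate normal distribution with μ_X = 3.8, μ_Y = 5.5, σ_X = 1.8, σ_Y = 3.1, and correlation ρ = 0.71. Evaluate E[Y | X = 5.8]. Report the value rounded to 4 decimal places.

7.9456

For a bivariate normal, E[Y | X=x] = μ_Y + ρ·(σ_Y/σ_X)·(x − μ_X).
E[Y | X=5.8] = 5.5 + (0.71)·(3.1/1.8)·(5.8 − (3.8)) = 5.5 + (1.2228)·(2) = 7.9456.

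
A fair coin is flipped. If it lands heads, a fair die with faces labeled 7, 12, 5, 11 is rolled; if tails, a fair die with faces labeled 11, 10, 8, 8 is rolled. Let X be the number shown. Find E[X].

E[X | heads] = (7+12+5+11)/4 = 35/4.
E[X | tails] = (11+10+8+8)/4 = 37/4.
E[X] = (1/2)·(35/4) + (1/2)·(37/4) = 9.

9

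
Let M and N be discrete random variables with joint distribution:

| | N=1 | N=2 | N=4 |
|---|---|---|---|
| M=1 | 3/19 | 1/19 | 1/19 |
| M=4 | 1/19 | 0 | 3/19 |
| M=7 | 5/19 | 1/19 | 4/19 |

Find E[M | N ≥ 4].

41/8

P(N ≥ 4) = 8/19.
Σ M·P over the event = 1·(1/19) + 4·(3/19) + 7·(4/19) = 41/19.
E[M | N ≥ 4] = (41/19) / (8/19) = 41/8.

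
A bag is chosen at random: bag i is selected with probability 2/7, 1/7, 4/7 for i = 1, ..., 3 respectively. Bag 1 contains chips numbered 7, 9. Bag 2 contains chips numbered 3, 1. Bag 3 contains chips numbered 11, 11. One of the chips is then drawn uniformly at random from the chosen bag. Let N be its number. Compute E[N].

E[N | bag 1] = (7+9)/2 = 8.
E[N | bag 2] = (3+1)/2 = 2.
E[N | bag 3] = (11+11)/2 = 11.
By the law of total expectation,
E[N] = (2/7)·(8) + (1/7)·(2) + (4/7)·(11) = 62/7.

62/7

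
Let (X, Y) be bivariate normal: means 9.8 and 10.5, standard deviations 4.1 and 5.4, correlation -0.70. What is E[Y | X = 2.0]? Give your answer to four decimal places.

17.6912

For a bivariate normal, E[Y | X=x] = μ_Y + ρ·(σ_Y/σ_X)·(x − μ_X).
E[Y | X=2.0] = 10.5 + (-0.70)·(5.4/4.1)·(2.0 − (9.8)) = 10.5 + (-0.92195)·(-7.8) = 17.6912.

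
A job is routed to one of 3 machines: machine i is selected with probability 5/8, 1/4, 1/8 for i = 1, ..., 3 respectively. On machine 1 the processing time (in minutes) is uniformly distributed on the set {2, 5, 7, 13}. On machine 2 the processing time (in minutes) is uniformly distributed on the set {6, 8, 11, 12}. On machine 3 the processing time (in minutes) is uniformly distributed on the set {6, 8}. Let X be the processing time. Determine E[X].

237/32

E[X | machine 1] = (2+5+7+13)/4 = 27/4.
E[X | machine 2] = (6+8+11+12)/4 = 37/4.
E[X | machine 3] = (6+8)/2 = 7.
By the law of total expectation,
E[X] = (5/8)·(27/4) + (1/4)·(37/4) + (1/8)·(7) = 237/32.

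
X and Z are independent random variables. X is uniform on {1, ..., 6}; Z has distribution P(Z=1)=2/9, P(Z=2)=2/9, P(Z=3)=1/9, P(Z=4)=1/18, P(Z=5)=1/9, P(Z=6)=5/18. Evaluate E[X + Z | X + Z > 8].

P(X + Z > 8) = 5/18.
Summing (X+Z)·P(x,y) over outcomes with X + Z > 8 gives 307/108.
E[X + Z | X + Z > 8] = (307/108) / (5/18) = 307/30.

307/30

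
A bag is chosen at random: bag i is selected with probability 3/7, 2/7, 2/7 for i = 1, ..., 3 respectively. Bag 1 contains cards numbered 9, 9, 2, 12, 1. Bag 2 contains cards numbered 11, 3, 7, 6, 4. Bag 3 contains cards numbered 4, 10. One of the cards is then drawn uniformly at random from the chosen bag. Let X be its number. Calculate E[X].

33/5

E[X | bag 1] = (9+9+2+12+1)/5 = 33/5.
E[X | bag 2] = (11+3+7+6+4)/5 = 31/5.
E[X | bag 3] = (4+10)/2 = 7.
E[X] = (3/7)·(33/5) + (2/7)·(31/5) + (2/7)·(7) = 33/5.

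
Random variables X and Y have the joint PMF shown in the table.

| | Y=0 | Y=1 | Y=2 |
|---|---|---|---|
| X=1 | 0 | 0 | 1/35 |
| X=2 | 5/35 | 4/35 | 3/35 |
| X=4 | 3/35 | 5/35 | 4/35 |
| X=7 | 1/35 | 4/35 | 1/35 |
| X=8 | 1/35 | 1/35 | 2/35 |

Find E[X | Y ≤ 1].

P(Y ≤ 1) = 24/35.
Σ X·P over the event = 2·(5/35) + 2·(4/35) + 4·(3/35) + 4·(5/35) + 7·(1/35) + 7·(4/35) + 8·(1/35) + 8·(1/35) = 101/35.
E[X | Y ≤ 1] = (101/35) / (24/35) = 101/24.

101/24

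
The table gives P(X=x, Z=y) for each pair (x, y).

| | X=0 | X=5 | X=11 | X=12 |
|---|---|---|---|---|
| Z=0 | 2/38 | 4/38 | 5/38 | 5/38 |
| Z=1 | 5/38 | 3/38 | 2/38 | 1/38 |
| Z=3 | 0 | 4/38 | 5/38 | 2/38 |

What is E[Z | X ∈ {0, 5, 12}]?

P(X ∈ {0, 5, 12}) = 13/19.
Σ Z·P over the event = 0·(2/38) + 1·(5/38) + 0·(4/38) + 1·(3/38) + 3·(4/38) + 0·(5/38) + 1·(1/38) + 3·(2/38) = 27/38.
E[Z | X ∈ {0, 5, 12}] = (27/38) / (13/19) = 27/26.

27/26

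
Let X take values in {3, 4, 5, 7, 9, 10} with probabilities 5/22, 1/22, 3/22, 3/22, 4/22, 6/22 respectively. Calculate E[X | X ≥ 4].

P(X ≥ 4) = 17/22.
Σ over the event: 4·1/22 + 5·3/22 + 7·3/22 + 9·2/11 + 10·3/11 = 68/11.
E[X | X ≥ 4] = (68/11) / (17/22) = 8.

8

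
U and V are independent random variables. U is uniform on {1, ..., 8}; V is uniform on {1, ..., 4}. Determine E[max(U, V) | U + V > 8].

7

P(U + V > 8) = 5/16.
Summing max(U,V)·P(x,y) over outcomes with U + V > 8 gives 35/16.
E[max(U, V) | U + V > 8] = (35/16) / (5/16) = 7.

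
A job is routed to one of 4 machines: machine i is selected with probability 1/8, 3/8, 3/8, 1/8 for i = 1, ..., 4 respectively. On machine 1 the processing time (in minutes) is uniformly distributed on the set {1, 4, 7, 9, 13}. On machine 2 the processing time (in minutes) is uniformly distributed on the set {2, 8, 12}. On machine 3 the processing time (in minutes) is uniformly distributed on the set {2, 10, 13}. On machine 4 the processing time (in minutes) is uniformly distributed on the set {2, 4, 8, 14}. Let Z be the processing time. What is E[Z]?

38/5

E[Z | machine 1] = (1+4+7+9+13)/5 = 34/5.
E[Z | machine 2] = (2+8+12)/3 = 22/3.
E[Z | machine 3] = (2+10+13)/3 = 25/3.
E[Z | machine 4] = (2+4+8+14)/4 = 7.
By the law of total expectation,
E[Z] = (1/8)·(34/5) + (3/8)·(22/3) + (3/8)·(25/3) + (1/8)·(7) = 38/5.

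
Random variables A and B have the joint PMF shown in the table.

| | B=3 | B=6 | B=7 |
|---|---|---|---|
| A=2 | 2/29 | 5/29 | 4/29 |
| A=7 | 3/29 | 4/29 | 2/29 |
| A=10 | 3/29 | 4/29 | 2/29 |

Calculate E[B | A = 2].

64/11

P(A = 2) = 11/29.
Σ B·P over the event = 3·(2/29) + 6·(5/29) + 7·(4/29) = 64/29.
E[B | A = 2] = (64/29) / (11/29) = 64/11.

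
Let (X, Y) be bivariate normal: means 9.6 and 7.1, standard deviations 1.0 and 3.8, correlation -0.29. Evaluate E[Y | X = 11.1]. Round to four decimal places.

5.4470

E[Y | X=x] = μ_Y + ρ(σ_Y/σ_X)(x − μ_X) for jointly normal variables.
E[Y | X=11.1] = 7.1 + (-0.29)·(3.8/1.0)·(11.1 − (9.6)) = 7.1 + (-1.102)·(1.5) = 5.4470.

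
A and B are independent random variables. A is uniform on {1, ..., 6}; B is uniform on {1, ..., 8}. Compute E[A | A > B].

P(A > B) = 5/16.
Summing A·P(x,y) over outcomes with A > B gives 35/24.
E[A | A > B] = (35/24) / (5/16) = 14/3.

14/3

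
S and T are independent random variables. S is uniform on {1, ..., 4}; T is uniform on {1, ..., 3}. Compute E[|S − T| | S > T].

P(S > T) = 1/2.
Summing |S−T|·P(x,y) over outcomes with S > T gives 5/6.
E[|S − T| | S > T] = (5/6) / (1/2) = 5/3.

5/3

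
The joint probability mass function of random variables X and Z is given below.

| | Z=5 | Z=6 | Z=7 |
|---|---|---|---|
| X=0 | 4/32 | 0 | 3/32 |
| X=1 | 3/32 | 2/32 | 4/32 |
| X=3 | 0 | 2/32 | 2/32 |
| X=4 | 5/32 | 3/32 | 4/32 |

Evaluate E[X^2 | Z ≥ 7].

P(Z ≥ 7) = 13/32.
Σ X^2·P over the event = 0·(3/32) + 1·(4/32) + 9·(2/32) + 16·(4/32) = 43/16.
E[X^2 | Z ≥ 7] = (43/16) / (13/32) = 86/13.

86/13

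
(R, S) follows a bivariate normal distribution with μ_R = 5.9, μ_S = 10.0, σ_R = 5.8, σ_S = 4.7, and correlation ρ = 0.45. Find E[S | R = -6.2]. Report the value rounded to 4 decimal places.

5.5877

For a bivariate normal, E[S | R=x] = μ_S + ρ·(σ_S/σ_R)·(x − μ_R).
E[S | R=-6.2] = 10.0 + (0.45)·(4.7/5.8)·(-6.2 − (5.9)) = 10.0 + (0.364655)·(-12.1) = 5.5877.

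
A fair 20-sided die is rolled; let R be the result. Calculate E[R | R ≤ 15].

8

P(R ≤ 15) = 3/4.
E[R | R ≤ 15] = (6) / (3/4) = 8.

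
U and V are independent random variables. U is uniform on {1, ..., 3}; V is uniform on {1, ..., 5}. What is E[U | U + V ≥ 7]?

8/3

P(U + V ≥ 7) = 1/5.
Summing U·P(x,y) over outcomes with U + V ≥ 7 gives 8/15.
E[U | U + V ≥ 7] = (8/15) / (1/5) = 8/3.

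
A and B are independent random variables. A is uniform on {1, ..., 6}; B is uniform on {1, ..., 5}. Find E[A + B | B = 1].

9/2

P(B = 1) = 1/5.
Summing (A+B)·P(x,y) over outcomes with B = 1 gives 9/10.
E[A + B | B = 1] = (9/10) / (1/5) = 9/2.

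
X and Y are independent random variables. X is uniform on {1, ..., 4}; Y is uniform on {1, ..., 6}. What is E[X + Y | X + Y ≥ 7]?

Outcomes with X + Y ≥ 7: (1,6), (2,5), (2,6), (3,4), (3,5), (3,6), (4,3), (4,4), (4,5), (4,6), each with probability 1/24.
E[X + Y | X + Y ≥ 7] = (7 + 7 + 8 + 7 + 8 + 9 + 7 + 8 + 9 + 10) / 10 = 8.

8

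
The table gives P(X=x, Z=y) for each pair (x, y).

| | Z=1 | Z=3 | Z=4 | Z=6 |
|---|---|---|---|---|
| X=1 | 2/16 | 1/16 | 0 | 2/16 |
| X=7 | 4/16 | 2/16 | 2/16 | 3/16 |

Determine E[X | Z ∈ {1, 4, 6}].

P(Z ∈ {1, 4, 6}) = 13/16.
Σ X·P over the event = 1·(2/16) + 1·(2/16) + 7·(4/16) + 7·(2/16) + 7·(3/16) = 67/16.
E[X | Z ∈ {1, 4, 6}] = (67/16) / (13/16) = 67/13.

67/13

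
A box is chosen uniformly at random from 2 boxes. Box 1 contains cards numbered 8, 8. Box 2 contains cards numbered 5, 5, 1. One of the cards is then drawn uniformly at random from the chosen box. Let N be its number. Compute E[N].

35/6

E[N | box 1] = (8+8)/2 = 8.
E[N | box 2] = (5+5+1)/3 = 11/3.
By the law of total expectation,
E[N] = (1/2)·(8) + (1/2)·(11/3) = 35/6.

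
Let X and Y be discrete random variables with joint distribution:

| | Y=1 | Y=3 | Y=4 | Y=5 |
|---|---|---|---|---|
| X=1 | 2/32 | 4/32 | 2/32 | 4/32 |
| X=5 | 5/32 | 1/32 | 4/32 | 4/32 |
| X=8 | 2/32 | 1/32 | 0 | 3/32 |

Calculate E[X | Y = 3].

17/6

P(Y = 3) = 3/16.
Σ X·P over the event = 1·(4/32) + 5·(1/32) + 8·(1/32) = 17/32.
E[X | Y = 3] = (17/32) / (3/16) = 17/6.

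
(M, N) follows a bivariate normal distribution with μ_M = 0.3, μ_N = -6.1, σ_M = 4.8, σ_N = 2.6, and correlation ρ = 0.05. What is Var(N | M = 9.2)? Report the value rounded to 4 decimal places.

For a bivariate normal, Var(N | M=x) = σ_N²(1 − ρ²).
Var(N | M=9.2) = (2.6)²·(1 − (0.05)²) = 6.76·0.9975 = 6.7431.

6.7431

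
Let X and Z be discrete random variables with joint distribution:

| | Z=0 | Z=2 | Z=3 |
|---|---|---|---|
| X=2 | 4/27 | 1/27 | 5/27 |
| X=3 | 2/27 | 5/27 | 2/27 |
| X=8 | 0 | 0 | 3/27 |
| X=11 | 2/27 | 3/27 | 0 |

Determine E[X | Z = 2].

P(Z = 2) = 1/3.
Σ X·P over the event = 2·(1/27) + 3·(5/27) + 11·(3/27) = 50/27.
E[X | Z = 2] = (50/27) / (1/3) = 50/9.

50/9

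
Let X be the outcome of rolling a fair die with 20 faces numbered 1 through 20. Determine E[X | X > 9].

15

Given X > 9, X is equally likely to be any of {10, 11, 12, 13, 14, 15, 16, 17, 18, 19, 20}.
E[X | X > 9] = (10 + 11 + 12 + 13 + 14 + 15 + 16 + 17 + 18 + 19 + 20) / 11 = 15.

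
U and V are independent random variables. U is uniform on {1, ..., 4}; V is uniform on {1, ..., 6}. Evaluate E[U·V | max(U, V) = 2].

8/3

Outcomes with max(U, V) = 2: (1,2), (2,1), (2,2), each with probability 1/24.
E[U·V | max(U, V) = 2] = (2 + 2 + 4) / 3 = 8/3.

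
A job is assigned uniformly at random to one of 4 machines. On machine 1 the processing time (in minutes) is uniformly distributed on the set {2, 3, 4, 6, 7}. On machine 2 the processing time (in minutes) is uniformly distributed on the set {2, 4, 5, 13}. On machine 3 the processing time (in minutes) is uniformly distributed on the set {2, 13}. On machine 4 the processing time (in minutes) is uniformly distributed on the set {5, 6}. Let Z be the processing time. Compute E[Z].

E[Z | machine 1] = (2+3+4+6+7)/5 = 22/5.
E[Z | machine 2] = (2+4+5+13)/4 = 6.
E[Z | machine 3] = (2+13)/2 = 15/2.
E[Z | machine 4] = (5+6)/2 = 11/2.
E[Z] = (1/4)·(22/5) + (1/4)·(6) + (1/4)·(15/2) + (1/4)·(11/2) = 117/20.

117/20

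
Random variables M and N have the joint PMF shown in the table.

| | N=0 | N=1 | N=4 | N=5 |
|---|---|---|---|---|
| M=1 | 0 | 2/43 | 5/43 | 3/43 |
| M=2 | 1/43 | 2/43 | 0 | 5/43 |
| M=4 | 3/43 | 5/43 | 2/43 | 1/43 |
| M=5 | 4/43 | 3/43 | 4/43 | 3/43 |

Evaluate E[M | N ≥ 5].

8/3

P(N ≥ 5) = 12/43.
Σ M·P over the event = 1·(3/43) + 2·(5/43) + 4·(1/43) + 5·(3/43) = 32/43.
E[M | N ≥ 5] = (32/43) / (12/43) = 8/3.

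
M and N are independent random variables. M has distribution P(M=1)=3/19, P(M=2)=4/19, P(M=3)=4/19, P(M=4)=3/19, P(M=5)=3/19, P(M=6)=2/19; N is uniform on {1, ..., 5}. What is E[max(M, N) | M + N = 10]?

27/5

P(M + N = 10) = 1/19.
Summing max(M,N)·P(x,y) over outcomes with M + N = 10 gives 27/95.
E[max(M, N) | M + N = 10] = (27/95) / (1/19) = 27/5.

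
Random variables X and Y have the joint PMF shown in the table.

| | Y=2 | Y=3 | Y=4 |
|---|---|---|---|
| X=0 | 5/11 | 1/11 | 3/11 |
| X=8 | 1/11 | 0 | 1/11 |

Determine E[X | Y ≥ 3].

8/5

P(Y ≥ 3) = 5/11.
Summing X·P(X=x,Y=y) over the conditioning event gives 8/11.
E[X | Y ≥ 3] = (8/11) / (5/11) = 8/5.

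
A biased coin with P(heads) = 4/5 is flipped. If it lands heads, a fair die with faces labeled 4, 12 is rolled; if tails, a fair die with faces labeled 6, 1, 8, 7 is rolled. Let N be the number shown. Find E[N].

15/2

E[N | heads] = (4+12)/2 = 8.
E[N | tails] = (6+1+8+7)/4 = 11/2.
By the law of total expectation,
E[N] = (4/5)·(8) + (1/5)·(11/2) = 15/2.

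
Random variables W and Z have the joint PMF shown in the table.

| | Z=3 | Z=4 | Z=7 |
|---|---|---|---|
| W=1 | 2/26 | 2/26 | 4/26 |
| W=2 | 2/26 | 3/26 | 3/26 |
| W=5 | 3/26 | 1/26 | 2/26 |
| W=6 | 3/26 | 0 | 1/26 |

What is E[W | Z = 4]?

13/6

P(Z = 4) = 3/13.
Σ W·P over the event = 1·(2/26) + 2·(3/26) + 5·(1/26) = 1/2.
E[W | Z = 4] = (1/2) / (3/13) = 13/6.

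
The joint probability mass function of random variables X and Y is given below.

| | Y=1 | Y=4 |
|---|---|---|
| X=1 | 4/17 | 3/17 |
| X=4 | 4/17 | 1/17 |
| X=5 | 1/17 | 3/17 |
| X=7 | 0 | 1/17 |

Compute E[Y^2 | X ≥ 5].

P(X ≥ 5) = 5/17.
Σ Y^2·P over the event = 1·(1/17) + 16·(3/17) + 16·(1/17) = 65/17.
E[Y^2 | X ≥ 5] = (65/17) / (5/17) = 13.

13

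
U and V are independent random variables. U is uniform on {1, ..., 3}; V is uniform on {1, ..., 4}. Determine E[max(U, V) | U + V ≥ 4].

29/9

Outcomes with U + V ≥ 4: (1,3), (1,4), (2,2), (2,3), (2,4), (3,1), (3,2), (3,3), (3,4), each with probability 1/12.
E[max(U, V) | U + V ≥ 4] = (3 + 4 + 2 + 3 + 4 + 3 + 3 + 3 + 4) / 9 = 29/9.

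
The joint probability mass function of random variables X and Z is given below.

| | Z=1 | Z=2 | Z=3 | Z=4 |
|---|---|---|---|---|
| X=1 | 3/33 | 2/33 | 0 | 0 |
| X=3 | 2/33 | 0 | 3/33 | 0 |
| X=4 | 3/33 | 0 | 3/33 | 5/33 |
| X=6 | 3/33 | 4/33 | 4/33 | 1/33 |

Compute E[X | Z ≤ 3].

P(Z ≤ 3) = 9/11.
Summing X·P(X=x,Z=y) over the conditioning event gives 10/3.
E[X | Z ≤ 3] = (10/3) / (9/11) = 110/27.

110/27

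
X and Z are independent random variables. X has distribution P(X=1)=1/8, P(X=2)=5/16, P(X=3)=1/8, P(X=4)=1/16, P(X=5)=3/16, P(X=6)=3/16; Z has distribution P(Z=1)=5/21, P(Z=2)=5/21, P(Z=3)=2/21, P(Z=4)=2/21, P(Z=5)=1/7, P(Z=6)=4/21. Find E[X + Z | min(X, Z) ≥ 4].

P(min(X, Z) ≥ 4) = 3/16.
Summing (X+Z)·P(x,y) over outcomes with min(X, Z) ≥ 4 gives 331/168.
E[X + Z | min(X, Z) ≥ 4] = (331/168) / (3/16) = 662/63.

662/63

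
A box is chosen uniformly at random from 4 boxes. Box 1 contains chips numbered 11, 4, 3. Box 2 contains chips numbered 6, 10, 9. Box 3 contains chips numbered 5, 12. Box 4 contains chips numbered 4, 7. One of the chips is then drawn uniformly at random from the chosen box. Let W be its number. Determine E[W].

85/12

E[W | box 1] = (11+4+3)/3 = 6.
E[W | box 2] = (6+10+9)/3 = 25/3.
E[W | box 3] = (5+12)/2 = 17/2.
E[W | box 4] = (4+7)/2 = 11/2.
By the law of total expectation,
E[W] = (1/4)·(6) + (1/4)·(25/3) + (1/4)·(17/2) + (1/4)·(11/2) = 85/12.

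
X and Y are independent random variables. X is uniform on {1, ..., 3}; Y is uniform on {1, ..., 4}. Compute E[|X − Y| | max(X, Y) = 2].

P(max(X, Y) = 2) = 1/4.
Summing |X−Y|·P(x,y) over outcomes with max(X, Y) = 2 gives 1/6.
E[|X − Y| | max(X, Y) = 2] = (1/6) / (1/4) = 2/3.

2/3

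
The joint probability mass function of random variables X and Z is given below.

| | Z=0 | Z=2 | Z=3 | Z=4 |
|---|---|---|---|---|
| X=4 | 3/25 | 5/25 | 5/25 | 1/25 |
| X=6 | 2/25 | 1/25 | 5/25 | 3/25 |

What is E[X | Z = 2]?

P(Z = 2) = 6/25.
Σ X·P over the event = 4·(5/25) + 6·(1/25) = 26/25.
E[X | Z = 2] = (26/25) / (6/25) = 13/3.

13/3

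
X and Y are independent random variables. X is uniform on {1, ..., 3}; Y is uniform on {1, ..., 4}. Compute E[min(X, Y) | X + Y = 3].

1

Outcomes with X + Y = 3: (1,2), (2,1), each with probability 1/12.
E[min(X, Y) | X + Y = 3] = (1 + 1) / 2 = 1.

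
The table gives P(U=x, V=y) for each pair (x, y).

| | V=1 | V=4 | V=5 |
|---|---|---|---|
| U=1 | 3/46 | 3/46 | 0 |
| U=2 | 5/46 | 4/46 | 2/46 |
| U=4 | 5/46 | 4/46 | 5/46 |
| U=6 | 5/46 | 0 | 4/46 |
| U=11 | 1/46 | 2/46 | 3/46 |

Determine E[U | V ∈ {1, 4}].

P(V ∈ {1, 4}) = 16/23.
Summing U·P(U=x,V=y) over the conditioning event gives 123/46.
E[U | V ∈ {1, 4}] = (123/46) / (16/23) = 123/32.

123/32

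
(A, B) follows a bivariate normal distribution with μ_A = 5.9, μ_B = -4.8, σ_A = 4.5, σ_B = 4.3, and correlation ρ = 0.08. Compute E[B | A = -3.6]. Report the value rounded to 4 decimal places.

-5.5262

E[B | A=x] = μ_B + ρ(σ_B/σ_A)(x − μ_A) for jointly normal variables.
E[B | A=-3.6] = -4.8 + (0.08)·(4.3/4.5)·(-3.6 − (5.9)) = -4.8 + (0.076444)·(-9.5) = -5.5262.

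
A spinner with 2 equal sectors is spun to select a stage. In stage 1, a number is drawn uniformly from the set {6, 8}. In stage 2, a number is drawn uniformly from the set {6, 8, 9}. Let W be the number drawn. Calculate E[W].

E[W | stage 1] = (6+8)/2 = 7.
E[W | stage 2] = (6+8+9)/3 = 23/3.
By the law of total expectation,
E[W] = (1/2)·(7) + (1/2)·(23/3) = 22/3.

22/3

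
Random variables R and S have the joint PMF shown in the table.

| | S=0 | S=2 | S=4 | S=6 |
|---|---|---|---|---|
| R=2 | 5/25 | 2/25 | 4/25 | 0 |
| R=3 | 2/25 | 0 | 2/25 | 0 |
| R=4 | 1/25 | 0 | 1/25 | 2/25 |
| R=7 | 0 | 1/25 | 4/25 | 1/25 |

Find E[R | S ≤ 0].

5/2

P(S ≤ 0) = 8/25.
Σ R·P over the event = 2·(5/25) + 3·(2/25) + 4·(1/25) = 4/5.
E[R | S ≤ 0] = (4/5) / (8/25) = 5/2.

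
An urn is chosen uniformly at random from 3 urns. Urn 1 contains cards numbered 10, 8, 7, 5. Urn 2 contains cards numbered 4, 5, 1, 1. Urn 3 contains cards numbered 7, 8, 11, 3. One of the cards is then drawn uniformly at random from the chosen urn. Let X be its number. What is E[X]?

E[X | urn 1] = (10+8+7+5)/4 = 15/2.
E[X | urn 2] = (4+5+1+1)/4 = 11/4.
E[X | urn 3] = (7+8+11+3)/4 = 29/4.
By the law of total expectation,
E[X] = (1/3)·(15/2) + (1/3)·(11/4) + (1/3)·(29/4) = 35/6.

35/6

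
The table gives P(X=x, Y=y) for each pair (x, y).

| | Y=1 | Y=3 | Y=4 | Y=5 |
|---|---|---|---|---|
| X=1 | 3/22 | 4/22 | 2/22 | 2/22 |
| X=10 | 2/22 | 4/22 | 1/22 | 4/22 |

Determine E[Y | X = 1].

P(X = 1) = 1/2.
Σ Y·P over the event = 1·(3/22) + 3·(4/22) + 4·(2/22) + 5·(2/22) = 3/2.
E[Y | X = 1] = (3/2) / (1/2) = 3.

3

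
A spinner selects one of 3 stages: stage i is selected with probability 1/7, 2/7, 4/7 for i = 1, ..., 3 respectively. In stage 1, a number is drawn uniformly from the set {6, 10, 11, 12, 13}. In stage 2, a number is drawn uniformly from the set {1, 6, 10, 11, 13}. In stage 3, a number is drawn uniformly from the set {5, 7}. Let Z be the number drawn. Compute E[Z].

254/35

E[Z | stage 1] = (6+10+11+12+13)/5 = 52/5.
E[Z | stage 2] = (1+6+10+11+13)/5 = 41/5.
E[Z | stage 3] = (5+7)/2 = 6.
E[Z] = (1/7)·(52/5) + (2/7)·(41/5) + (4/7)·(6) = 254/35.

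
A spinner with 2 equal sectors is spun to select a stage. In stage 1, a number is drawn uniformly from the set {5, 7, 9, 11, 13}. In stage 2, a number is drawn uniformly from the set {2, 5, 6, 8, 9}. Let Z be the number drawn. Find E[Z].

E[Z | stage 1] = (5+7+9+11+13)/5 = 9.
E[Z | stage 2] = (2+5+6+8+9)/5 = 6.
By the law of total expectation,
E[Z] = (1/2)·(9) + (1/2)·(6) = 15/2.

15/2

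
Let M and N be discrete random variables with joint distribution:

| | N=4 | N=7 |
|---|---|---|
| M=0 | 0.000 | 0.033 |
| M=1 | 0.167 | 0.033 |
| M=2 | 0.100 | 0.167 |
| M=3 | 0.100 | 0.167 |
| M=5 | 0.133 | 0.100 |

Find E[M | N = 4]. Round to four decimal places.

2.6640

P(N = 4) = 0.500.
Σ M·P over the event = 1·(0.167) + 2·(0.100) + 3·(0.100) + 5·(0.133) = 1.332.
E[M | N = 4] = (1.332) / (0.500) = 2.6640.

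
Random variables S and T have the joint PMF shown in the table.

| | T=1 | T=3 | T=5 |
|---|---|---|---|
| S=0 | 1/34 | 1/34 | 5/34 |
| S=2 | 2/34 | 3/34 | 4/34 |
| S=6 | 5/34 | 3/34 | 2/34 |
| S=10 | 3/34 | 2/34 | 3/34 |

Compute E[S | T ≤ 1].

64/11

P(T ≤ 1) = 11/34.
Σ S·P over the event = 0·(1/34) + 2·(2/34) + 6·(5/34) + 10·(3/34) = 32/17.
E[S | T ≤ 1] = (32/17) / (11/34) = 64/11.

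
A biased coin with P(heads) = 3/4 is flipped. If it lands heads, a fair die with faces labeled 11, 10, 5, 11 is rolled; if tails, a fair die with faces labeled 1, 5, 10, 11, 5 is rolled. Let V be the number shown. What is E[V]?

E[V | heads] = (11+10+5+11)/4 = 37/4.
E[V | tails] = (1+5+10+11+5)/5 = 32/5.
E[V] = (3/4)·(37/4) + (1/4)·(32/5) = 683/80.

683/80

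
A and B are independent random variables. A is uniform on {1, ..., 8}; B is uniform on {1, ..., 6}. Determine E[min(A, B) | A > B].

P(A > B) = 9/16.
Summing min(A,B)·P(x,y) over outcomes with A > B gives 77/48.
E[min(A, B) | A > B] = (77/48) / (9/16) = 77/27.

77/27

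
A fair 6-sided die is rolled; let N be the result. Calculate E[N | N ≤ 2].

3/2

Given N ≤ 2, N is equally likely to be any of {1, 2}.
E[N | N ≤ 2] = (1 + 2) / 2 = 3/2.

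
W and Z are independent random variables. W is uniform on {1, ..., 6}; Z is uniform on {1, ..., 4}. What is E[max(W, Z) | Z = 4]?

9/2

Outcomes with Z = 4: (1,4), (2,4), (3,4), (4,4), (5,4), (6,4), each with probability 1/24.
E[max(W, Z) | Z = 4] = (4 + 4 + 4 + 4 + 5 + 6) / 6 = 9/2.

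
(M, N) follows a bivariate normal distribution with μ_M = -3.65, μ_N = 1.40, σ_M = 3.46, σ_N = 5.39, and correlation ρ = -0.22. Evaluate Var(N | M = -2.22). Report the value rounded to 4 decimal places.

Var(N | M=x) = (1 − ρ²)·σ_N².
Var(N | M=-2.22) = (5.39)²·(1 − (-0.22)²) = 29.0521·0.9516 = 27.6460.

27.6460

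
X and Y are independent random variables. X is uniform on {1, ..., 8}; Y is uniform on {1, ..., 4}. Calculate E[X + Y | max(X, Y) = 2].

10/3

P(max(X, Y) = 2) = 3/32.
Summing (X+Y)·P(x,y) over outcomes with max(X, Y) = 2 gives 5/16.
E[X + Y | max(X, Y) = 2] = (5/16) / (3/32) = 10/3.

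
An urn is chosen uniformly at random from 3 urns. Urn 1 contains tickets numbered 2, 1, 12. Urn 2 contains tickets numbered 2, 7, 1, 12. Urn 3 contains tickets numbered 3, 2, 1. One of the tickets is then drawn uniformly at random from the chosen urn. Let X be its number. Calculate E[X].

25/6

E[X | urn 1] = (2+1+12)/3 = 5.
E[X | urn 2] = (2+7+1+12)/4 = 11/2.
E[X | urn 3] = (3+2+1)/3 = 2.
By the law of total expectation,
E[X] = (1/3)·(5) + (1/3)·(11/2) + (1/3)·(2) = 25/6.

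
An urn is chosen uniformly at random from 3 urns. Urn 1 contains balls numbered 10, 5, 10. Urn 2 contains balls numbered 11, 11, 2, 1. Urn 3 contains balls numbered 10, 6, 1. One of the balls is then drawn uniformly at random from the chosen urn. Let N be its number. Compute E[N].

E[N | urn 1] = (10+5+10)/3 = 25/3.
E[N | urn 2] = (11+11+2+1)/4 = 25/4.
E[N | urn 3] = (10+6+1)/3 = 17/3.
E[N] = (1/3)·(25/3) + (1/3)·(25/4) + (1/3)·(17/3) = 27/4.

27/4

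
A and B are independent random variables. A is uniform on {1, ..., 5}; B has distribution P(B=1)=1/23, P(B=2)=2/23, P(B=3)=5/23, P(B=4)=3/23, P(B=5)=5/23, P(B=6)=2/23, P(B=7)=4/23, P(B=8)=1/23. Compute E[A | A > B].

P(A > B) = 1/5.
Summing A·P(x,y) over outcomes with A > B gives 98/115.
E[A | A > B] = (98/115) / (1/5) = 98/23.

98/23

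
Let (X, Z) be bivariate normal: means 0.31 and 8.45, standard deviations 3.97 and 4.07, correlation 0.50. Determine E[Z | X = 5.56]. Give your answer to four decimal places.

11.1411

For a bivariate normal, E[Z | X=x] = μ_Z + ρ·(σ_Z/σ_X)·(x − μ_X).
E[Z | X=5.56] = 8.45 + (0.50)·(4.07/3.97)·(5.56 − (0.31)) = 8.45 + (0.51259)·(5.25) = 11.1411.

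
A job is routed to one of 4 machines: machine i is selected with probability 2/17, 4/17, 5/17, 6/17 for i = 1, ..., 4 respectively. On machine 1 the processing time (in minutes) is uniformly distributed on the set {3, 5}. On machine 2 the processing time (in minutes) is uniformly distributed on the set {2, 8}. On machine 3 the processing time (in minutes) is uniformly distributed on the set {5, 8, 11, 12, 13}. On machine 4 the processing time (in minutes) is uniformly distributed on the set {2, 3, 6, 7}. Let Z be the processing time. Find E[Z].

104/17

E[Z | machine 1] = (3+5)/2 = 4.
E[Z | machine 2] = (2+8)/2 = 5.
E[Z | machine 3] = (5+8+11+12+13)/5 = 49/5.
E[Z | machine 4] = (2+3+6+7)/4 = 9/2.
E[Z] = (2/17)·(4) + (4/17)·(5) + (5/17)·(49/5) + (6/17)·(9/2) = 104/17.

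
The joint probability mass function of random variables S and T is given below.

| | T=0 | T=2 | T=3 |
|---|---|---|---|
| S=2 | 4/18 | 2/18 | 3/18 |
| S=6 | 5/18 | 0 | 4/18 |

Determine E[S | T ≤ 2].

42/11

P(T ≤ 2) = 11/18.
Σ S·P over the event = 2·(4/18) + 2·(2/18) + 6·(5/18) = 7/3.
E[S | T ≤ 2] = (7/3) / (11/18) = 42/11.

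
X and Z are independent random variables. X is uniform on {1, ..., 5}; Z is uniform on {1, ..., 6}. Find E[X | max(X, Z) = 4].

Outcomes with max(X, Z) = 4: (1,4), (2,4), (3,4), (4,1), (4,2), (4,3), (4,4), each with probability 1/30.
E[X | max(X, Z) = 4] = (1 + 2 + 3 + 4 + 4 + 4 + 4) / 7 = 22/7.

22/7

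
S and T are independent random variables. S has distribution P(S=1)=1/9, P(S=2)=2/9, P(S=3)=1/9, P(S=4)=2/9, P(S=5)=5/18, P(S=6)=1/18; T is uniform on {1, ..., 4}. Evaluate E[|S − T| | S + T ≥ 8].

P(S + T ≥ 8) = 17/72.
Summing |S−T|·P(x,y) over outcomes with S + T ≥ 8 gives 1/3.
E[|S − T| | S + T ≥ 8] = (1/3) / (17/72) = 24/17.

24/17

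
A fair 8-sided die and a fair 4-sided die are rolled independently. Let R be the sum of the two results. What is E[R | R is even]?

7

P(R is even) = 1/2.
Σ over the event: 2·1/32 + 4·3/32 + 6·1/8 + 8·1/8 + 10·3/32 + 12·1/32 = 7/2.
E[R | R is even] = (7/2) / (1/2) = 7.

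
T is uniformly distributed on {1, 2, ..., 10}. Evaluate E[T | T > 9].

10

Given T > 9, T is equally likely to be any of {10}.
E[T | T > 9] = (10) / 1 = 10.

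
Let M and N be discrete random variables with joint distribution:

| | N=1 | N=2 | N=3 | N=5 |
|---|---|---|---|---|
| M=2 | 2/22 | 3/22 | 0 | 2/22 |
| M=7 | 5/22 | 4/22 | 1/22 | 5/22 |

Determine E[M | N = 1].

P(N = 1) = 7/22.
Σ M·P over the event = 2·(2/22) + 7·(5/22) = 39/22.
E[M | N = 1] = (39/22) / (7/22) = 39/7.

39/7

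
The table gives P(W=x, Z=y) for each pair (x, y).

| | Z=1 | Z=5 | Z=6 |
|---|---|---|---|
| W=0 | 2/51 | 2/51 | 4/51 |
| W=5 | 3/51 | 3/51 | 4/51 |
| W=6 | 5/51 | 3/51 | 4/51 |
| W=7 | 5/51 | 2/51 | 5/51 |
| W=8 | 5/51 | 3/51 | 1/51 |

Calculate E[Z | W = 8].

26/9

P(W = 8) = 3/17.
Σ Z·P over the event = 1·(5/51) + 5·(3/51) + 6·(1/51) = 26/51.
E[Z | W = 8] = (26/51) / (3/17) = 26/9.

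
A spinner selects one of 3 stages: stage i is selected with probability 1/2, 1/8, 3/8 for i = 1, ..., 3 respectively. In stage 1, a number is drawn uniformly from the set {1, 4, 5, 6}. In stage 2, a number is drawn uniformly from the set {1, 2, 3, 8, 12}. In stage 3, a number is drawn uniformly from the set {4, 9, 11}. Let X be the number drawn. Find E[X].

113/20

E[X | stage 1] = (1+4+5+6)/4 = 4.
E[X | stage 2] = (1+2+3+8+12)/5 = 26/5.
E[X | stage 3] = (4+9+11)/3 = 8.
E[X] = (1/2)·(4) + (1/8)·(26/5) + (3/8)·(8) = 113/20.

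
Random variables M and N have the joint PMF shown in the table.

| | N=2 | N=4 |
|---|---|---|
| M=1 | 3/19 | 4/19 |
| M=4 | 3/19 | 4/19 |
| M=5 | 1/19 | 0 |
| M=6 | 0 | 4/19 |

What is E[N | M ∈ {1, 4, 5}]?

46/15

P(M ∈ {1, 4, 5}) = 15/19.
Σ N·P over the event = 2·(3/19) + 4·(4/19) + 2·(3/19) + 4·(4/19) + 2·(1/19) = 46/19.
E[N | M ∈ {1, 4, 5}] = (46/19) / (15/19) = 46/15.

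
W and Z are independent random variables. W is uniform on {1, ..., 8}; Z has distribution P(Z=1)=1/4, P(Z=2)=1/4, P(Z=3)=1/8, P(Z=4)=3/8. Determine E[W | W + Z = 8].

43/8

P(W + Z = 8) = 1/8.
Summing W·P(x,y) over outcomes with W + Z = 8 gives 43/64.
E[W | W + Z = 8] = (43/64) / (1/8) = 43/8.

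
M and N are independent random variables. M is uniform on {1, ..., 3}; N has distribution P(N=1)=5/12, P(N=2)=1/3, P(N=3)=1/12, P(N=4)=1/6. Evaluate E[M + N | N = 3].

5

P(N = 3) = 1/12.
Summing (M+N)·P(x,y) over outcomes with N = 3 gives 5/12.
E[M + N | N = 3] = (5/12) / (1/12) = 5.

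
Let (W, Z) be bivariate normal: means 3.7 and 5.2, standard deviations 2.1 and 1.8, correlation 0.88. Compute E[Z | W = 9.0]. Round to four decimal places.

9.1977

For a bivariate normal, E[Z | W=x] = μ_Z + ρ·(σ_Z/σ_W)·(x − μ_W).
E[Z | W=9.0] = 5.2 + (0.88)·(1.8/2.1)·(9.0 − (3.7)) = 5.2 + (0.75429)·(5.3) = 9.1977.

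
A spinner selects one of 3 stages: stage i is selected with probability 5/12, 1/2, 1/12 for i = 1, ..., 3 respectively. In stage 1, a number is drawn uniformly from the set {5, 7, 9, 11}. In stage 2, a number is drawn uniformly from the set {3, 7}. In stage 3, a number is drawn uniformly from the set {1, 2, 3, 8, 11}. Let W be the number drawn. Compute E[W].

E[W | stage 1] = (5+7+9+11)/4 = 8.
E[W | stage 2] = (3+7)/2 = 5.
E[W | stage 3] = (1+2+3+8+11)/5 = 5.
By the law of total expectation,
E[W] = (5/12)·(8) + (1/2)·(5) + (1/12)·(5) = 25/4.

25/4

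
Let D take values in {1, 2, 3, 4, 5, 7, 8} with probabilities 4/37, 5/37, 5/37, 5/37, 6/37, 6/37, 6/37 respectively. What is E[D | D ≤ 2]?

P(D ≤ 2) = 9/37.
Σ over the event: 1·4/37 + 2·5/37 = 14/37.
E[D | D ≤ 2] = (14/37) / (9/37) = 14/9.

14/9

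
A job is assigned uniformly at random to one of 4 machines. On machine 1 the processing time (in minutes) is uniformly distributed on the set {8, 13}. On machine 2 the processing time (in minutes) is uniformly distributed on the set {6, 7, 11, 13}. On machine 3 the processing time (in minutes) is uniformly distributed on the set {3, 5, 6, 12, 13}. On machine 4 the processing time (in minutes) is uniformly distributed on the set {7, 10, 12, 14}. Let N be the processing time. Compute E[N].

E[N | machine 1] = (8+13)/2 = 21/2.
E[N | machine 2] = (6+7+11+13)/4 = 37/4.
E[N | machine 3] = (3+5+6+12+13)/5 = 39/5.
E[N | machine 4] = (7+10+12+14)/4 = 43/4.
By the law of total expectation,
E[N] = (1/4)·(21/2) + (1/4)·(37/4) + (1/4)·(39/5) + (1/4)·(43/4) = 383/40.

383/40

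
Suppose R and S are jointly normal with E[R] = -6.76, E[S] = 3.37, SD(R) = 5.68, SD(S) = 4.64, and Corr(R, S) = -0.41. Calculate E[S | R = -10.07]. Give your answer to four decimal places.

E[S | R=x] = μ_S + ρ(σ_S/σ_R)(x − μ_R) for jointly normal variables.
E[S | R=-10.07] = 3.37 + (-0.41)·(4.64/5.68)·(-10.07 − (-6.76)) = 3.37 + (-0.33493)·(-3.31) = 4.4786.

4.4786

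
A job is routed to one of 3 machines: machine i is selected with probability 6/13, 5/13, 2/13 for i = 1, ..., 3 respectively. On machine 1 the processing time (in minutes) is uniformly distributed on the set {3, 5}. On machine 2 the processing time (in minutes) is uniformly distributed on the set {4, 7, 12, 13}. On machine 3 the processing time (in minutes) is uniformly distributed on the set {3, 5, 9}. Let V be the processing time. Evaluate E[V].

E[V | machine 1] = (3+5)/2 = 4.
E[V | machine 2] = (4+7+12+13)/4 = 9.
E[V | machine 3] = (3+5+9)/3 = 17/3.
E[V] = (6/13)·(4) + (5/13)·(9) + (2/13)·(17/3) = 241/39.

241/39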